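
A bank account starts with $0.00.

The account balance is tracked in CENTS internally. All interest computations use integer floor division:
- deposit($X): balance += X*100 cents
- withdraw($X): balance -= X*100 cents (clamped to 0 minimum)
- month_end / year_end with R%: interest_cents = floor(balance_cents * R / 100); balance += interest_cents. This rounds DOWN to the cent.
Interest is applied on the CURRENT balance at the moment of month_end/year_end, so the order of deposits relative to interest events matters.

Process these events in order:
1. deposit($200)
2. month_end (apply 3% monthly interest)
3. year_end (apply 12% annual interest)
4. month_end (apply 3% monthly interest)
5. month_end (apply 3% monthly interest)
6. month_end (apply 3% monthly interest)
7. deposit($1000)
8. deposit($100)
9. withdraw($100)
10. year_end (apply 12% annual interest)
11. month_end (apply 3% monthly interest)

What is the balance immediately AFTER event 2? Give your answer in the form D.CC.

After 1 (deposit($200)): balance=$200.00 total_interest=$0.00
After 2 (month_end (apply 3% monthly interest)): balance=$206.00 total_interest=$6.00

Answer: 206.00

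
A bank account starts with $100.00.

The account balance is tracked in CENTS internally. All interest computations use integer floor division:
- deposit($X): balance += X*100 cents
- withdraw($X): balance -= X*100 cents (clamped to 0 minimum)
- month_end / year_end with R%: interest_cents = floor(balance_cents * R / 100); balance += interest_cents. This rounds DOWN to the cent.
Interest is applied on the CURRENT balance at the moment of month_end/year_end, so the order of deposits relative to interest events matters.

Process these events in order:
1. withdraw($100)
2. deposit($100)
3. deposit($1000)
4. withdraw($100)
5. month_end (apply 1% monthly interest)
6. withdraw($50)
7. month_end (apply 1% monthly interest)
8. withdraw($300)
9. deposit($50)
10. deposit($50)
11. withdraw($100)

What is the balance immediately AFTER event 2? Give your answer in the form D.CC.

Answer: 100.00

Derivation:
After 1 (withdraw($100)): balance=$0.00 total_interest=$0.00
After 2 (deposit($100)): balance=$100.00 total_interest=$0.00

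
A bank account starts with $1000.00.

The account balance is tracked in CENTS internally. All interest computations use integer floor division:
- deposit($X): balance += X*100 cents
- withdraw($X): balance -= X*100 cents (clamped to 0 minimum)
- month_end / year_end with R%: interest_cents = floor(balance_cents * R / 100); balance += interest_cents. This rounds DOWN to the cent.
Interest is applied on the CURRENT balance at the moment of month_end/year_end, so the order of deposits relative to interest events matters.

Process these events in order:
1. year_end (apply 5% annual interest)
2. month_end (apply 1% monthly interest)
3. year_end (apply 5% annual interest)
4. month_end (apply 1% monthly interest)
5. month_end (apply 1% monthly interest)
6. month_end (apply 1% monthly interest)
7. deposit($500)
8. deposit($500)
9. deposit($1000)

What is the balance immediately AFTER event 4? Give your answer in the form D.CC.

Answer: 1124.65

Derivation:
After 1 (year_end (apply 5% annual interest)): balance=$1050.00 total_interest=$50.00
After 2 (month_end (apply 1% monthly interest)): balance=$1060.50 total_interest=$60.50
After 3 (year_end (apply 5% annual interest)): balance=$1113.52 total_interest=$113.52
After 4 (month_end (apply 1% monthly interest)): balance=$1124.65 total_interest=$124.65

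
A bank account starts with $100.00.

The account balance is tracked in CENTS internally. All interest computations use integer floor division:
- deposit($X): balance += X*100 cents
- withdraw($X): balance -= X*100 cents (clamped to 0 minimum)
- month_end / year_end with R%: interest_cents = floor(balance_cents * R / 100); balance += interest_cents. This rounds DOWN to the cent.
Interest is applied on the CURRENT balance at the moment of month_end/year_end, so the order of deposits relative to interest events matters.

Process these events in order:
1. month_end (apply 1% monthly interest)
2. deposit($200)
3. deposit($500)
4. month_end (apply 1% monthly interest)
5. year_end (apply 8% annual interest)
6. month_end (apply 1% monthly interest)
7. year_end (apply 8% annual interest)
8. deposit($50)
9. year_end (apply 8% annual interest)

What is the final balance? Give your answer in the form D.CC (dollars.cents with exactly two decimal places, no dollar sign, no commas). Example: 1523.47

After 1 (month_end (apply 1% monthly interest)): balance=$101.00 total_interest=$1.00
After 2 (deposit($200)): balance=$301.00 total_interest=$1.00
After 3 (deposit($500)): balance=$801.00 total_interest=$1.00
After 4 (month_end (apply 1% monthly interest)): balance=$809.01 total_interest=$9.01
After 5 (year_end (apply 8% annual interest)): balance=$873.73 total_interest=$73.73
After 6 (month_end (apply 1% monthly interest)): balance=$882.46 total_interest=$82.46
After 7 (year_end (apply 8% annual interest)): balance=$953.05 total_interest=$153.05
After 8 (deposit($50)): balance=$1003.05 total_interest=$153.05
After 9 (year_end (apply 8% annual interest)): balance=$1083.29 total_interest=$233.29

Answer: 1083.29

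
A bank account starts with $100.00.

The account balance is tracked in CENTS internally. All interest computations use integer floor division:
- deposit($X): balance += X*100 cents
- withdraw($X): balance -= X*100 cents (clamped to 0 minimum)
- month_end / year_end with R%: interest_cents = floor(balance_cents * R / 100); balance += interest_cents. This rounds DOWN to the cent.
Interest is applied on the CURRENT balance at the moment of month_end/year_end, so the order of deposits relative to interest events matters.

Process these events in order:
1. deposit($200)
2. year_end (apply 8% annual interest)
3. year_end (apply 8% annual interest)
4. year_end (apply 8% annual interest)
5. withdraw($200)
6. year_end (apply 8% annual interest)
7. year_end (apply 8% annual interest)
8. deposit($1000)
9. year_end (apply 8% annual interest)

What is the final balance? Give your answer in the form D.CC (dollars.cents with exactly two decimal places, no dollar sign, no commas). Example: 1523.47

After 1 (deposit($200)): balance=$300.00 total_interest=$0.00
After 2 (year_end (apply 8% annual interest)): balance=$324.00 total_interest=$24.00
After 3 (year_end (apply 8% annual interest)): balance=$349.92 total_interest=$49.92
After 4 (year_end (apply 8% annual interest)): balance=$377.91 total_interest=$77.91
After 5 (withdraw($200)): balance=$177.91 total_interest=$77.91
After 6 (year_end (apply 8% annual interest)): balance=$192.14 total_interest=$92.14
After 7 (year_end (apply 8% annual interest)): balance=$207.51 total_interest=$107.51
After 8 (deposit($1000)): balance=$1207.51 total_interest=$107.51
After 9 (year_end (apply 8% annual interest)): balance=$1304.11 total_interest=$204.11

Answer: 1304.11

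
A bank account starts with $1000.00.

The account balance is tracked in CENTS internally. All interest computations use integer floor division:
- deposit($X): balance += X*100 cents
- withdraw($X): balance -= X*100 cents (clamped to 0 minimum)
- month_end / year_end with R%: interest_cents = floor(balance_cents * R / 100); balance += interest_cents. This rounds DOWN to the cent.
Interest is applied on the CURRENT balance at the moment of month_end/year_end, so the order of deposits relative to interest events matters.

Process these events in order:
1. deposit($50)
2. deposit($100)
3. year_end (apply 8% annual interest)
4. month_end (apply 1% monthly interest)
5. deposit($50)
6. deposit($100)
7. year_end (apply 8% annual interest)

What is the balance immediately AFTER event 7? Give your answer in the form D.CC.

After 1 (deposit($50)): balance=$1050.00 total_interest=$0.00
After 2 (deposit($100)): balance=$1150.00 total_interest=$0.00
After 3 (year_end (apply 8% annual interest)): balance=$1242.00 total_interest=$92.00
After 4 (month_end (apply 1% monthly interest)): balance=$1254.42 total_interest=$104.42
After 5 (deposit($50)): balance=$1304.42 total_interest=$104.42
After 6 (deposit($100)): balance=$1404.42 total_interest=$104.42
After 7 (year_end (apply 8% annual interest)): balance=$1516.77 total_interest=$216.77

Answer: 1516.77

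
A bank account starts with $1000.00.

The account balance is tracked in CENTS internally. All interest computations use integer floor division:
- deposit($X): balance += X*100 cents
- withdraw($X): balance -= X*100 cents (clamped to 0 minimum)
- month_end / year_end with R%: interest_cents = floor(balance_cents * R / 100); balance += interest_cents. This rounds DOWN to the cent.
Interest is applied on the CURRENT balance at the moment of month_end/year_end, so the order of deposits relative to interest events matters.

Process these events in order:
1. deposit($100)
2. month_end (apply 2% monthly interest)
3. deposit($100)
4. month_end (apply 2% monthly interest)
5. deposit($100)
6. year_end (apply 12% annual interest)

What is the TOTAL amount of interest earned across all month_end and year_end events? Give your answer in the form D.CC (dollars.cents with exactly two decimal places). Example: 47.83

After 1 (deposit($100)): balance=$1100.00 total_interest=$0.00
After 2 (month_end (apply 2% monthly interest)): balance=$1122.00 total_interest=$22.00
After 3 (deposit($100)): balance=$1222.00 total_interest=$22.00
After 4 (month_end (apply 2% monthly interest)): balance=$1246.44 total_interest=$46.44
After 5 (deposit($100)): balance=$1346.44 total_interest=$46.44
After 6 (year_end (apply 12% annual interest)): balance=$1508.01 total_interest=$208.01

Answer: 208.01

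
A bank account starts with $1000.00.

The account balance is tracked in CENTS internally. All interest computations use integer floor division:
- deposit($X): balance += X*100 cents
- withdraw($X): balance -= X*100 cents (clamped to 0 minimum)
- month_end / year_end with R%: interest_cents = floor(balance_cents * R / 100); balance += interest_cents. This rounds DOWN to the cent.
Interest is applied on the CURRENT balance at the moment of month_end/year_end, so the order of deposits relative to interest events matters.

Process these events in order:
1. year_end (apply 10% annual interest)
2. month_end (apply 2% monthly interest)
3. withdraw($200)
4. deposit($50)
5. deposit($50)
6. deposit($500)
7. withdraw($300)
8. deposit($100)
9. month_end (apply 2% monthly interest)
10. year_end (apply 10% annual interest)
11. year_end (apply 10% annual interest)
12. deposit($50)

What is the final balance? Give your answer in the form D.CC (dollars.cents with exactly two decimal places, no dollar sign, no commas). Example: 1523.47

Answer: 1681.60

Derivation:
After 1 (year_end (apply 10% annual interest)): balance=$1100.00 total_interest=$100.00
After 2 (month_end (apply 2% monthly interest)): balance=$1122.00 total_interest=$122.00
After 3 (withdraw($200)): balance=$922.00 total_interest=$122.00
After 4 (deposit($50)): balance=$972.00 total_interest=$122.00
After 5 (deposit($50)): balance=$1022.00 total_interest=$122.00
After 6 (deposit($500)): balance=$1522.00 total_interest=$122.00
After 7 (withdraw($300)): balance=$1222.00 total_interest=$122.00
After 8 (deposit($100)): balance=$1322.00 total_interest=$122.00
After 9 (month_end (apply 2% monthly interest)): balance=$1348.44 total_interest=$148.44
After 10 (year_end (apply 10% annual interest)): balance=$1483.28 total_interest=$283.28
After 11 (year_end (apply 10% annual interest)): balance=$1631.60 total_interest=$431.60
After 12 (deposit($50)): balance=$1681.60 total_interest=$431.60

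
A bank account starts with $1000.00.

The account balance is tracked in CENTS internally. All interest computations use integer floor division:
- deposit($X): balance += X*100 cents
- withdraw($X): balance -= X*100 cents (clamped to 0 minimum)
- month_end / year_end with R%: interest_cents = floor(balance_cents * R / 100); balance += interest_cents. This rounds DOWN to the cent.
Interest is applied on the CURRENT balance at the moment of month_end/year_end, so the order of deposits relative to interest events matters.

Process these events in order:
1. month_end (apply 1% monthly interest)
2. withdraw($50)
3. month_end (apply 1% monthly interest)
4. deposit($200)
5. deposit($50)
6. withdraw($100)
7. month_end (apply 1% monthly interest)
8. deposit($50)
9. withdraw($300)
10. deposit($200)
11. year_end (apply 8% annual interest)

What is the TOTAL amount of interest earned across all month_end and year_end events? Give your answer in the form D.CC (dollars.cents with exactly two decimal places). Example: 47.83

Answer: 117.25

Derivation:
After 1 (month_end (apply 1% monthly interest)): balance=$1010.00 total_interest=$10.00
After 2 (withdraw($50)): balance=$960.00 total_interest=$10.00
After 3 (month_end (apply 1% monthly interest)): balance=$969.60 total_interest=$19.60
After 4 (deposit($200)): balance=$1169.60 total_interest=$19.60
After 5 (deposit($50)): balance=$1219.60 total_interest=$19.60
After 6 (withdraw($100)): balance=$1119.60 total_interest=$19.60
After 7 (month_end (apply 1% monthly interest)): balance=$1130.79 total_interest=$30.79
After 8 (deposit($50)): balance=$1180.79 total_interest=$30.79
After 9 (withdraw($300)): balance=$880.79 total_interest=$30.79
After 10 (deposit($200)): balance=$1080.79 total_interest=$30.79
After 11 (year_end (apply 8% annual interest)): balance=$1167.25 total_interest=$117.25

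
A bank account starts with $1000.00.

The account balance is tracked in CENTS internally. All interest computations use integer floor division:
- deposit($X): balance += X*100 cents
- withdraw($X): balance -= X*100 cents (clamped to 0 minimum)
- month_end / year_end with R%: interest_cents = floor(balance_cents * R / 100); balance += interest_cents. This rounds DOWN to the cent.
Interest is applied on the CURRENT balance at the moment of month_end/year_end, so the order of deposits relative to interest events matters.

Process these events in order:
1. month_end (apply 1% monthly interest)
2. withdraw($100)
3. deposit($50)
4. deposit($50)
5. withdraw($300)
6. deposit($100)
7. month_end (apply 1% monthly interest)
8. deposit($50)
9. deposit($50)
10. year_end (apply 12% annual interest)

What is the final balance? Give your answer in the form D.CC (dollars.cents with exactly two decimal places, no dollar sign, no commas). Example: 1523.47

Answer: 1028.27

Derivation:
After 1 (month_end (apply 1% monthly interest)): balance=$1010.00 total_interest=$10.00
After 2 (withdraw($100)): balance=$910.00 total_interest=$10.00
After 3 (deposit($50)): balance=$960.00 total_interest=$10.00
After 4 (deposit($50)): balance=$1010.00 total_interest=$10.00
After 5 (withdraw($300)): balance=$710.00 total_interest=$10.00
After 6 (deposit($100)): balance=$810.00 total_interest=$10.00
After 7 (month_end (apply 1% monthly interest)): balance=$818.10 total_interest=$18.10
After 8 (deposit($50)): balance=$868.10 total_interest=$18.10
After 9 (deposit($50)): balance=$918.10 total_interest=$18.10
After 10 (year_end (apply 12% annual interest)): balance=$1028.27 total_interest=$128.27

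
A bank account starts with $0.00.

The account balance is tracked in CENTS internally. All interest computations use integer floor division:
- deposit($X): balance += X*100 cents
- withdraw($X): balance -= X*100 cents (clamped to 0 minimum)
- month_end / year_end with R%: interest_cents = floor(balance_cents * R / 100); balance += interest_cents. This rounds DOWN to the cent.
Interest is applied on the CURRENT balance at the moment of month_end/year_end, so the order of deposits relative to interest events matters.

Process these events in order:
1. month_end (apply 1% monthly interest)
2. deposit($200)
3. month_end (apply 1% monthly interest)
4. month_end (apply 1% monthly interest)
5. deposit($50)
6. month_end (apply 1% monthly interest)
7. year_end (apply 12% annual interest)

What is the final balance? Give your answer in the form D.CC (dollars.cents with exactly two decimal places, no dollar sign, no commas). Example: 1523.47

Answer: 287.34

Derivation:
After 1 (month_end (apply 1% monthly interest)): balance=$0.00 total_interest=$0.00
After 2 (deposit($200)): balance=$200.00 total_interest=$0.00
After 3 (month_end (apply 1% monthly interest)): balance=$202.00 total_interest=$2.00
After 4 (month_end (apply 1% monthly interest)): balance=$204.02 total_interest=$4.02
After 5 (deposit($50)): balance=$254.02 total_interest=$4.02
After 6 (month_end (apply 1% monthly interest)): balance=$256.56 total_interest=$6.56
After 7 (year_end (apply 12% annual interest)): balance=$287.34 total_interest=$37.34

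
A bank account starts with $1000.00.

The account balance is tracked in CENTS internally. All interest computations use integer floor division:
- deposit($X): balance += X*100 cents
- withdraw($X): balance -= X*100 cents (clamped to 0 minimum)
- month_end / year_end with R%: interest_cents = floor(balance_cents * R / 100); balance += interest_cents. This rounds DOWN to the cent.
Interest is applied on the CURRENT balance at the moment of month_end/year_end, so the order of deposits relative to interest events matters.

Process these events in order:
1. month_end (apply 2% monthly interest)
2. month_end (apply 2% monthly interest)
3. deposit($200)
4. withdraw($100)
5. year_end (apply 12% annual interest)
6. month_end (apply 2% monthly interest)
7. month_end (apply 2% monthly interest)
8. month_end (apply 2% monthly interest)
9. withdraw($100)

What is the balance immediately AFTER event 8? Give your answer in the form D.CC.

Answer: 1355.40

Derivation:
After 1 (month_end (apply 2% monthly interest)): balance=$1020.00 total_interest=$20.00
After 2 (month_end (apply 2% monthly interest)): balance=$1040.40 total_interest=$40.40
After 3 (deposit($200)): balance=$1240.40 total_interest=$40.40
After 4 (withdraw($100)): balance=$1140.40 total_interest=$40.40
After 5 (year_end (apply 12% annual interest)): balance=$1277.24 total_interest=$177.24
After 6 (month_end (apply 2% monthly interest)): balance=$1302.78 total_interest=$202.78
After 7 (month_end (apply 2% monthly interest)): balance=$1328.83 total_interest=$228.83
After 8 (month_end (apply 2% monthly interest)): balance=$1355.40 total_interest=$255.40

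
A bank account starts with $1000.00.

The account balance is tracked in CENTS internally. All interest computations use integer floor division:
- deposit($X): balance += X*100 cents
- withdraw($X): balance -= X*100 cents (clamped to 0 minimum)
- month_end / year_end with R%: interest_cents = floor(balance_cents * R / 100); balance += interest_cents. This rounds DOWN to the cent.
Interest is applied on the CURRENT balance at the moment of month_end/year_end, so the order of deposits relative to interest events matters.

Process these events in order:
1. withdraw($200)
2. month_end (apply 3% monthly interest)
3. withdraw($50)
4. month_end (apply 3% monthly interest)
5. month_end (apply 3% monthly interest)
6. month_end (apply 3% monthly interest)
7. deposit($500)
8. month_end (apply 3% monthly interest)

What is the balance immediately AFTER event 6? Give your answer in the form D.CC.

After 1 (withdraw($200)): balance=$800.00 total_interest=$0.00
After 2 (month_end (apply 3% monthly interest)): balance=$824.00 total_interest=$24.00
After 3 (withdraw($50)): balance=$774.00 total_interest=$24.00
After 4 (month_end (apply 3% monthly interest)): balance=$797.22 total_interest=$47.22
After 5 (month_end (apply 3% monthly interest)): balance=$821.13 total_interest=$71.13
After 6 (month_end (apply 3% monthly interest)): balance=$845.76 total_interest=$95.76

Answer: 845.76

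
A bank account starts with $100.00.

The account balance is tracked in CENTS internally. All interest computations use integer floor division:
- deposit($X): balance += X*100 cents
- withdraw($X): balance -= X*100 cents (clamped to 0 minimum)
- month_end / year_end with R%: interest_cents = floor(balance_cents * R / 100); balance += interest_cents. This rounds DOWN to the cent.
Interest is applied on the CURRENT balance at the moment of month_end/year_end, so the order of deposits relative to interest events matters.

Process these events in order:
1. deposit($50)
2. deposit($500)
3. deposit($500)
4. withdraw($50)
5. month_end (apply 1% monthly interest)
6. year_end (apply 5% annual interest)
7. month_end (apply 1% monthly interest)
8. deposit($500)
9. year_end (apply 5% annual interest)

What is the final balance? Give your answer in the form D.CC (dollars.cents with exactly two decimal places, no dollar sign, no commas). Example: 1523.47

Answer: 1762.12

Derivation:
After 1 (deposit($50)): balance=$150.00 total_interest=$0.00
After 2 (deposit($500)): balance=$650.00 total_interest=$0.00
After 3 (deposit($500)): balance=$1150.00 total_interest=$0.00
After 4 (withdraw($50)): balance=$1100.00 total_interest=$0.00
After 5 (month_end (apply 1% monthly interest)): balance=$1111.00 total_interest=$11.00
After 6 (year_end (apply 5% annual interest)): balance=$1166.55 total_interest=$66.55
After 7 (month_end (apply 1% monthly interest)): balance=$1178.21 total_interest=$78.21
After 8 (deposit($500)): balance=$1678.21 total_interest=$78.21
After 9 (year_end (apply 5% annual interest)): balance=$1762.12 total_interest=$162.12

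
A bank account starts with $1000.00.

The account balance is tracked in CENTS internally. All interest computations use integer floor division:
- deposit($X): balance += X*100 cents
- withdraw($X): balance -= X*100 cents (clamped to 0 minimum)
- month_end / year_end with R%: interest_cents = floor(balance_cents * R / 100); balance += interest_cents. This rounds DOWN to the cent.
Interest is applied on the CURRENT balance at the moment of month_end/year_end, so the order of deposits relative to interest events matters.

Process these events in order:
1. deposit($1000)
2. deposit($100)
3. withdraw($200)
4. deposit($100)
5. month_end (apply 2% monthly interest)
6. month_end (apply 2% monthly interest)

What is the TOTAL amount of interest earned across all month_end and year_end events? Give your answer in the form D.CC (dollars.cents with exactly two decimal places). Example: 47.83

Answer: 80.80

Derivation:
After 1 (deposit($1000)): balance=$2000.00 total_interest=$0.00
After 2 (deposit($100)): balance=$2100.00 total_interest=$0.00
After 3 (withdraw($200)): balance=$1900.00 total_interest=$0.00
After 4 (deposit($100)): balance=$2000.00 total_interest=$0.00
After 5 (month_end (apply 2% monthly interest)): balance=$2040.00 total_interest=$40.00
After 6 (month_end (apply 2% monthly interest)): balance=$2080.80 total_interest=$80.80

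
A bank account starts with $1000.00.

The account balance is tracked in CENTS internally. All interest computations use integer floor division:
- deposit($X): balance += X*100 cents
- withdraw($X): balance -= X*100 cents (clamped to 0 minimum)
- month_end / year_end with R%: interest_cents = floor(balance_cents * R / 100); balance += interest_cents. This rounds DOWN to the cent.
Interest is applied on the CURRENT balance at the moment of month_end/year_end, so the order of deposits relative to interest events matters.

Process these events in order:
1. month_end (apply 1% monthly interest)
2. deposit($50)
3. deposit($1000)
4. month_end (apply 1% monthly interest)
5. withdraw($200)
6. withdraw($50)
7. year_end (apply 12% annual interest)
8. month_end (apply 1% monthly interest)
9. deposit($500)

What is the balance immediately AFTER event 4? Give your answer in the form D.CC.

After 1 (month_end (apply 1% monthly interest)): balance=$1010.00 total_interest=$10.00
After 2 (deposit($50)): balance=$1060.00 total_interest=$10.00
After 3 (deposit($1000)): balance=$2060.00 total_interest=$10.00
After 4 (month_end (apply 1% monthly interest)): balance=$2080.60 total_interest=$30.60

Answer: 2080.60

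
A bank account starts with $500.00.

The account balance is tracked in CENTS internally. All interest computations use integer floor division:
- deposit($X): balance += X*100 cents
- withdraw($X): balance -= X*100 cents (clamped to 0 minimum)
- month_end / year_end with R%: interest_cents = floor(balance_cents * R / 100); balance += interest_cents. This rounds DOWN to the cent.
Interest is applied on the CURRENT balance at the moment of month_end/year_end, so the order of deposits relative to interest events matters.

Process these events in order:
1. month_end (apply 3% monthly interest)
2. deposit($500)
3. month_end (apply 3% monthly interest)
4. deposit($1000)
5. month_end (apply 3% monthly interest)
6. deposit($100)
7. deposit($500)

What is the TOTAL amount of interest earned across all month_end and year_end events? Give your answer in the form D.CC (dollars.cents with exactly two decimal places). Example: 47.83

After 1 (month_end (apply 3% monthly interest)): balance=$515.00 total_interest=$15.00
After 2 (deposit($500)): balance=$1015.00 total_interest=$15.00
After 3 (month_end (apply 3% monthly interest)): balance=$1045.45 total_interest=$45.45
After 4 (deposit($1000)): balance=$2045.45 total_interest=$45.45
After 5 (month_end (apply 3% monthly interest)): balance=$2106.81 total_interest=$106.81
After 6 (deposit($100)): balance=$2206.81 total_interest=$106.81
After 7 (deposit($500)): balance=$2706.81 total_interest=$106.81

Answer: 106.81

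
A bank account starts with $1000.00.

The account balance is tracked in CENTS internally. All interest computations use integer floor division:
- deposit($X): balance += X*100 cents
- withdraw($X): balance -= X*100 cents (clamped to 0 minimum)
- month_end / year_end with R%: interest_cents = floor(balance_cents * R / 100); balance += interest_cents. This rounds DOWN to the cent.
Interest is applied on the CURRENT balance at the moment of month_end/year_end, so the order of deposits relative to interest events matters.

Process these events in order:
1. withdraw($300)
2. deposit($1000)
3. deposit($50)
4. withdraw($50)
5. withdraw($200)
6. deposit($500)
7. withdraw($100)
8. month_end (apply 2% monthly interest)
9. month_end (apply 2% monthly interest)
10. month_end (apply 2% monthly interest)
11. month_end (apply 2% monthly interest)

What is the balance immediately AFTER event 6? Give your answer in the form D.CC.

Answer: 2000.00

Derivation:
After 1 (withdraw($300)): balance=$700.00 total_interest=$0.00
After 2 (deposit($1000)): balance=$1700.00 total_interest=$0.00
After 3 (deposit($50)): balance=$1750.00 total_interest=$0.00
After 4 (withdraw($50)): balance=$1700.00 total_interest=$0.00
After 5 (withdraw($200)): balance=$1500.00 total_interest=$0.00
After 6 (deposit($500)): balance=$2000.00 total_interest=$0.00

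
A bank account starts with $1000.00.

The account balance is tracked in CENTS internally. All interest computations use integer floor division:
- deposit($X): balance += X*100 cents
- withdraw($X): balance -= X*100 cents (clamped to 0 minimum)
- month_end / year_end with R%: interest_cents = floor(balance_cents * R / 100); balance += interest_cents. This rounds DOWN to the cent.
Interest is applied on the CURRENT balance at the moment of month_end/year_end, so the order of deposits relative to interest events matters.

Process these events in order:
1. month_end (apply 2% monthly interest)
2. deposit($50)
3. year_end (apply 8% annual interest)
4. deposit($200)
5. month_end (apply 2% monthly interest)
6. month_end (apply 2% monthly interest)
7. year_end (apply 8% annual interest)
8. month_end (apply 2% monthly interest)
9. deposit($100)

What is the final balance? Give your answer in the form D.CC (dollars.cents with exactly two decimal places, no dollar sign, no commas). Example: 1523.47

After 1 (month_end (apply 2% monthly interest)): balance=$1020.00 total_interest=$20.00
After 2 (deposit($50)): balance=$1070.00 total_interest=$20.00
After 3 (year_end (apply 8% annual interest)): balance=$1155.60 total_interest=$105.60
After 4 (deposit($200)): balance=$1355.60 total_interest=$105.60
After 5 (month_end (apply 2% monthly interest)): balance=$1382.71 total_interest=$132.71
After 6 (month_end (apply 2% monthly interest)): balance=$1410.36 total_interest=$160.36
After 7 (year_end (apply 8% annual interest)): balance=$1523.18 total_interest=$273.18
After 8 (month_end (apply 2% monthly interest)): balance=$1553.64 total_interest=$303.64
After 9 (deposit($100)): balance=$1653.64 total_interest=$303.64

Answer: 1653.64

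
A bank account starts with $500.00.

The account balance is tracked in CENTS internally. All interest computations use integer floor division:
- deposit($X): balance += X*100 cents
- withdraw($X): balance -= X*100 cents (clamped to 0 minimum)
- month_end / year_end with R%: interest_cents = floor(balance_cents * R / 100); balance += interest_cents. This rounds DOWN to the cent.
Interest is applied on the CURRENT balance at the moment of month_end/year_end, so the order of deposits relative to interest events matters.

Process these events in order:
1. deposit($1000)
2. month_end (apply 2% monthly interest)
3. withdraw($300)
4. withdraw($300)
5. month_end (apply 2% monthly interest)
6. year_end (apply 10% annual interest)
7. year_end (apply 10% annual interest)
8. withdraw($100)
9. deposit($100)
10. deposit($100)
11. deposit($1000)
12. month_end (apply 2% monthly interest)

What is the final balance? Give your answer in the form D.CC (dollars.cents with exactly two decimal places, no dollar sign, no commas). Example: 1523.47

After 1 (deposit($1000)): balance=$1500.00 total_interest=$0.00
After 2 (month_end (apply 2% monthly interest)): balance=$1530.00 total_interest=$30.00
After 3 (withdraw($300)): balance=$1230.00 total_interest=$30.00
After 4 (withdraw($300)): balance=$930.00 total_interest=$30.00
After 5 (month_end (apply 2% monthly interest)): balance=$948.60 total_interest=$48.60
After 6 (year_end (apply 10% annual interest)): balance=$1043.46 total_interest=$143.46
After 7 (year_end (apply 10% annual interest)): balance=$1147.80 total_interest=$247.80
After 8 (withdraw($100)): balance=$1047.80 total_interest=$247.80
After 9 (deposit($100)): balance=$1147.80 total_interest=$247.80
After 10 (deposit($100)): balance=$1247.80 total_interest=$247.80
After 11 (deposit($1000)): balance=$2247.80 total_interest=$247.80
After 12 (month_end (apply 2% monthly interest)): balance=$2292.75 total_interest=$292.75

Answer: 2292.75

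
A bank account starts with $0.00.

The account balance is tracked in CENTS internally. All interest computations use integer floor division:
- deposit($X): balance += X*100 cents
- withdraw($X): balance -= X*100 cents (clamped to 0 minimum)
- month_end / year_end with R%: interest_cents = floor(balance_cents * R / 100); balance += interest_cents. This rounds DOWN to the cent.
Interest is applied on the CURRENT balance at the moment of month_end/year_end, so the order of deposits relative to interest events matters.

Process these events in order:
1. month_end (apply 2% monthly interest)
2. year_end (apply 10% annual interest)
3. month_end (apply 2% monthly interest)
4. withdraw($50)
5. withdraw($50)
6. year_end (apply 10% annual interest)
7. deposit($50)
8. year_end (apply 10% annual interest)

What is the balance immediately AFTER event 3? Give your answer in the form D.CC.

Answer: 0.00

Derivation:
After 1 (month_end (apply 2% monthly interest)): balance=$0.00 total_interest=$0.00
After 2 (year_end (apply 10% annual interest)): balance=$0.00 total_interest=$0.00
After 3 (month_end (apply 2% monthly interest)): balance=$0.00 total_interest=$0.00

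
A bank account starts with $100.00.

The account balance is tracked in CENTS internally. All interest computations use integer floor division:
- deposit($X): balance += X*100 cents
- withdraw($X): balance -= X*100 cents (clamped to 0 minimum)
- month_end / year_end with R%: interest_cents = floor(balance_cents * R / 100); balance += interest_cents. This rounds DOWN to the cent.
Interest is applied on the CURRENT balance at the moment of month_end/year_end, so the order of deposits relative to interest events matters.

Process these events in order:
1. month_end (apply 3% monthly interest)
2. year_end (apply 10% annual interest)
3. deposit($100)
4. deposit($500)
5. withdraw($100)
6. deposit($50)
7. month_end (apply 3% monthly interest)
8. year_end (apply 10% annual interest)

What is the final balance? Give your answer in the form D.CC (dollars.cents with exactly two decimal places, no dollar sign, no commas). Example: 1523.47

After 1 (month_end (apply 3% monthly interest)): balance=$103.00 total_interest=$3.00
After 2 (year_end (apply 10% annual interest)): balance=$113.30 total_interest=$13.30
After 3 (deposit($100)): balance=$213.30 total_interest=$13.30
After 4 (deposit($500)): balance=$713.30 total_interest=$13.30
After 5 (withdraw($100)): balance=$613.30 total_interest=$13.30
After 6 (deposit($50)): balance=$663.30 total_interest=$13.30
After 7 (month_end (apply 3% monthly interest)): balance=$683.19 total_interest=$33.19
After 8 (year_end (apply 10% annual interest)): balance=$751.50 total_interest=$101.50

Answer: 751.50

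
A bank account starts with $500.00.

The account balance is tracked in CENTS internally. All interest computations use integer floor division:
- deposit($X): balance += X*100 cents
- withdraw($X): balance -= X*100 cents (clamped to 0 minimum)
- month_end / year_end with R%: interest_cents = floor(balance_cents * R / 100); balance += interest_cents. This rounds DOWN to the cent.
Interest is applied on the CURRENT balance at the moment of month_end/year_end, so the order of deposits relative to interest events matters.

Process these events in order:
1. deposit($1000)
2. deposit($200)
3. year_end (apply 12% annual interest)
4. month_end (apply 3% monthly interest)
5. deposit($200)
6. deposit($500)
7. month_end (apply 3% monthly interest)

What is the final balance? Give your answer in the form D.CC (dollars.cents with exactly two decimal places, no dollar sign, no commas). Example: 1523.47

Answer: 2740.95

Derivation:
After 1 (deposit($1000)): balance=$1500.00 total_interest=$0.00
After 2 (deposit($200)): balance=$1700.00 total_interest=$0.00
After 3 (year_end (apply 12% annual interest)): balance=$1904.00 total_interest=$204.00
After 4 (month_end (apply 3% monthly interest)): balance=$1961.12 total_interest=$261.12
After 5 (deposit($200)): balance=$2161.12 total_interest=$261.12
After 6 (deposit($500)): balance=$2661.12 total_interest=$261.12
After 7 (month_end (apply 3% monthly interest)): balance=$2740.95 total_interest=$340.95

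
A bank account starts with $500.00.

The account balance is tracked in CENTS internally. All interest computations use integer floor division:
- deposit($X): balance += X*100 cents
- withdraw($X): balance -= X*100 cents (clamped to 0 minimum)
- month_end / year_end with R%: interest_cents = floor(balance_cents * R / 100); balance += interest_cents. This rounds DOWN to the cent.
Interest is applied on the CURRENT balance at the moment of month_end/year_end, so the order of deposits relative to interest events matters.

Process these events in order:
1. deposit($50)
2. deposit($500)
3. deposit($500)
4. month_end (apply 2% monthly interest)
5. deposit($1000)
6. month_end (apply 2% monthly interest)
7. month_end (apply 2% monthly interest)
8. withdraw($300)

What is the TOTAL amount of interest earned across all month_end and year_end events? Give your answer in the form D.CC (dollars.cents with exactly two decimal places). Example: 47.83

After 1 (deposit($50)): balance=$550.00 total_interest=$0.00
After 2 (deposit($500)): balance=$1050.00 total_interest=$0.00
After 3 (deposit($500)): balance=$1550.00 total_interest=$0.00
After 4 (month_end (apply 2% monthly interest)): balance=$1581.00 total_interest=$31.00
After 5 (deposit($1000)): balance=$2581.00 total_interest=$31.00
After 6 (month_end (apply 2% monthly interest)): balance=$2632.62 total_interest=$82.62
After 7 (month_end (apply 2% monthly interest)): balance=$2685.27 total_interest=$135.27
After 8 (withdraw($300)): balance=$2385.27 total_interest=$135.27

Answer: 135.27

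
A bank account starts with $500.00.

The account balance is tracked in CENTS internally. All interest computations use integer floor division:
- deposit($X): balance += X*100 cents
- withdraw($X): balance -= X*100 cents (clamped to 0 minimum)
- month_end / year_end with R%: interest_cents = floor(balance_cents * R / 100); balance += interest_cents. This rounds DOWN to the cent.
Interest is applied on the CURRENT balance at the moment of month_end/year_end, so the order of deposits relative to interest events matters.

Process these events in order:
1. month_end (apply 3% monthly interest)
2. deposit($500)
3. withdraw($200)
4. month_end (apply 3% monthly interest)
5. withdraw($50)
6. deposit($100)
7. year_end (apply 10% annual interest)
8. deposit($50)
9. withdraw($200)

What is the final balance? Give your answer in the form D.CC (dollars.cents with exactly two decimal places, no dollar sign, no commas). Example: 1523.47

Answer: 828.39

Derivation:
After 1 (month_end (apply 3% monthly interest)): balance=$515.00 total_interest=$15.00
After 2 (deposit($500)): balance=$1015.00 total_interest=$15.00
After 3 (withdraw($200)): balance=$815.00 total_interest=$15.00
After 4 (month_end (apply 3% monthly interest)): balance=$839.45 total_interest=$39.45
After 5 (withdraw($50)): balance=$789.45 total_interest=$39.45
After 6 (deposit($100)): balance=$889.45 total_interest=$39.45
After 7 (year_end (apply 10% annual interest)): balance=$978.39 total_interest=$128.39
After 8 (deposit($50)): balance=$1028.39 total_interest=$128.39
After 9 (withdraw($200)): balance=$828.39 total_interest=$128.39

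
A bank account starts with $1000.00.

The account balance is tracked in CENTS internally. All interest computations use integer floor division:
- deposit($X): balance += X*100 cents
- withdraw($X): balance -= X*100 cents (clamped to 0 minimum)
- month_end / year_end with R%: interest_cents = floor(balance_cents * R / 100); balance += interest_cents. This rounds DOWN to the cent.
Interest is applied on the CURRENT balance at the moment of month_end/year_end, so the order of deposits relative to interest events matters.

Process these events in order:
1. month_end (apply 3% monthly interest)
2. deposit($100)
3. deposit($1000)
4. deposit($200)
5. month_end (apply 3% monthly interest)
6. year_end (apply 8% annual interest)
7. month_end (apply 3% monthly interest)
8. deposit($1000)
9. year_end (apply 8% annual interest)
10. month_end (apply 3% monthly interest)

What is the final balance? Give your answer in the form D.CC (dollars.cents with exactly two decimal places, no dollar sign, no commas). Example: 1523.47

After 1 (month_end (apply 3% monthly interest)): balance=$1030.00 total_interest=$30.00
After 2 (deposit($100)): balance=$1130.00 total_interest=$30.00
After 3 (deposit($1000)): balance=$2130.00 total_interest=$30.00
After 4 (deposit($200)): balance=$2330.00 total_interest=$30.00
After 5 (month_end (apply 3% monthly interest)): balance=$2399.90 total_interest=$99.90
After 6 (year_end (apply 8% annual interest)): balance=$2591.89 total_interest=$291.89
After 7 (month_end (apply 3% monthly interest)): balance=$2669.64 total_interest=$369.64
After 8 (deposit($1000)): balance=$3669.64 total_interest=$369.64
After 9 (year_end (apply 8% annual interest)): balance=$3963.21 total_interest=$663.21
After 10 (month_end (apply 3% monthly interest)): balance=$4082.10 total_interest=$782.10

Answer: 4082.10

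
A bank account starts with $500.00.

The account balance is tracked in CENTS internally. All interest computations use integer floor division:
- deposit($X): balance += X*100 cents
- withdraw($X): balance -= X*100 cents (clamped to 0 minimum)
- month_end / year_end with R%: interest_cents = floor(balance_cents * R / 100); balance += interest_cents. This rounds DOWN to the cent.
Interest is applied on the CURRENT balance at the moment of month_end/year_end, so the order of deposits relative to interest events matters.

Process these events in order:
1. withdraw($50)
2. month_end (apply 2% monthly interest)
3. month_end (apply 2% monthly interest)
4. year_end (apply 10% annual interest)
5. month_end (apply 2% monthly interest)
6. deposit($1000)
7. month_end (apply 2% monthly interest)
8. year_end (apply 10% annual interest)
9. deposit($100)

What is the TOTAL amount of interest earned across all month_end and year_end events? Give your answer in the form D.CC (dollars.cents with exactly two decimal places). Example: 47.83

After 1 (withdraw($50)): balance=$450.00 total_interest=$0.00
After 2 (month_end (apply 2% monthly interest)): balance=$459.00 total_interest=$9.00
After 3 (month_end (apply 2% monthly interest)): balance=$468.18 total_interest=$18.18
After 4 (year_end (apply 10% annual interest)): balance=$514.99 total_interest=$64.99
After 5 (month_end (apply 2% monthly interest)): balance=$525.28 total_interest=$75.28
After 6 (deposit($1000)): balance=$1525.28 total_interest=$75.28
After 7 (month_end (apply 2% monthly interest)): balance=$1555.78 total_interest=$105.78
After 8 (year_end (apply 10% annual interest)): balance=$1711.35 total_interest=$261.35
After 9 (deposit($100)): balance=$1811.35 total_interest=$261.35

Answer: 261.35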